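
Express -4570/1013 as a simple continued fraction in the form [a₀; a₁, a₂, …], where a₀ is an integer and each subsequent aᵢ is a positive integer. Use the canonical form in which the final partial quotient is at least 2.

[-5; 2, 21, 1, 1, 11]

-4570 ÷ 1013 → quotient -5, remainder 495
1013 ÷ 495 → quotient 2, remainder 23
495 ÷ 23 → quotient 21, remainder 12
23 ÷ 12 → quotient 1, remainder 11
12 ÷ 11 → quotient 1, remainder 1
11 ÷ 1 → quotient 11, remainder 0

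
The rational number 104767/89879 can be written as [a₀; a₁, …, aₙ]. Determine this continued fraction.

[1; 6, 27, 50, 11]

Apply division with remainder until the remainder is 0:
⌊104767/89879⌋ = 1, remainder 14888
⌊89879/14888⌋ = 6, remainder 551
⌊14888/551⌋ = 27, remainder 11
⌊551/11⌋ = 50, remainder 1
⌊11/1⌋ = 11, remainder 0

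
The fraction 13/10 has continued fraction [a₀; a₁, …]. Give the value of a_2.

13 ÷ 10 → quotient 1, remainder 3
10 ÷ 3 → quotient 3, remainder 1
3 ÷ 1 → quotient 3, remainder 0

3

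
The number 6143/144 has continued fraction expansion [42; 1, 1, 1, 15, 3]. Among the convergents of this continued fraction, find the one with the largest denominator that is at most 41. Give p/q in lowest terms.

a_0 = 42: 42/1  (≤ bound)
a_1 = 1: 43/1  (≤ bound)
a_2 = 1: 85/2  (≤ bound)
a_3 = 1: 128/3  (≤ bound)
a_4 = 15: 2005/47  (> 41, stop)

128/3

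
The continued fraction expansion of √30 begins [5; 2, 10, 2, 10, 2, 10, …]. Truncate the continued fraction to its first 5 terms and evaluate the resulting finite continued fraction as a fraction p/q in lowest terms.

2525/461

Compute successive convergents:
a_0 = 5: 5/1
a_1 = 2: 11/2
a_2 = 10: 115/21
a_3 = 2: 241/44
a_4 = 10: 2525/461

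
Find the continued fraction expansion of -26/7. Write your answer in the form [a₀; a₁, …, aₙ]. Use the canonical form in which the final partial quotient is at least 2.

[-4; 3, 2]

Apply division with remainder until the remainder is 0:
-26 ÷ 7 → quotient -4, remainder 2
7 ÷ 2 → quotient 3, remainder 1
2 ÷ 1 → quotient 2, remainder 0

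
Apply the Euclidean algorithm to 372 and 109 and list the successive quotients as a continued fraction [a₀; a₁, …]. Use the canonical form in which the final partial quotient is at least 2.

372 = 3·109 + 45, so a_0 = 3
109 = 2·45 + 19, so a_1 = 2
45 = 2·19 + 7, so a_2 = 2
19 = 2·7 + 5, so a_3 = 2
7 = 1·5 + 2, so a_4 = 1
5 = 2·2 + 1, so a_5 = 2
2 = 2·1 + 0, so a_6 = 2

[3; 2, 2, 2, 1, 2, 2]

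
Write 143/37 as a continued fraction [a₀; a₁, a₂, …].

[3; 1, 6, 2, 2]

Run the Euclidean algorithm, recording each quotient:
143 ÷ 37 → quotient 3, remainder 32
37 ÷ 32 → quotient 1, remainder 5
32 ÷ 5 → quotient 6, remainder 2
5 ÷ 2 → quotient 2, remainder 1
2 ÷ 1 → quotient 2, remainder 0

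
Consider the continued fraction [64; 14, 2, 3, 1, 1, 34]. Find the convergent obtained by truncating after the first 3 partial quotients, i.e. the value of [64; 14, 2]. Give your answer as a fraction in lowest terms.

Collapse the nested fraction from the inside out:
Start with 2.
14 + 1/(2/1) = 14 + 1/2 = 29/2
64 + 1/(29/2) = 64 + 2/29 = 1858/29

1858/29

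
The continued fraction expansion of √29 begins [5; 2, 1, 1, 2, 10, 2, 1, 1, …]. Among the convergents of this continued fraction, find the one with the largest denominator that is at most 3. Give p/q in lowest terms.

List convergents until the denominator exceeds the bound:
a_0 = 5: 5/1  (≤ bound)
a_1 = 2: 11/2  (≤ bound)
a_2 = 1: 16/3  (≤ bound)
a_3 = 1: 27/5  (> 3, stop)

16/3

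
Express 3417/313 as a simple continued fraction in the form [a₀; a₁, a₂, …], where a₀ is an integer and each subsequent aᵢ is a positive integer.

[10; 1, 11, 26]

3417 = 10·313 + 287, so a_0 = 10
313 = 1·287 + 26, so a_1 = 1
287 = 11·26 + 1, so a_2 = 11
26 = 26·1 + 0, so a_3 = 26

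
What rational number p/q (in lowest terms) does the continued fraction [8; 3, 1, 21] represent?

a_0 = 8: 8/1
a_1 = 3: 25/3
a_2 = 1: 33/4
a_3 = 21: 718/87

718/87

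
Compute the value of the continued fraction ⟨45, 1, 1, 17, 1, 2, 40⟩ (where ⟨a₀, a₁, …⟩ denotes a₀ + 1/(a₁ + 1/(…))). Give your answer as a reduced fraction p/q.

200124/4397

Start with 40.
2 + 1/(40/1) = 2 + 1/40 = 81/40
1 + 1/(81/40) = 1 + 40/81 = 121/81
17 + 1/(121/81) = 17 + 81/121 = 2138/121
1 + 1/(2138/121) = 1 + 121/2138 = 2259/2138
1 + 1/(2259/2138) = 1 + 2138/2259 = 4397/2259
45 + 1/(4397/2259) = 45 + 2259/4397 = 200124/4397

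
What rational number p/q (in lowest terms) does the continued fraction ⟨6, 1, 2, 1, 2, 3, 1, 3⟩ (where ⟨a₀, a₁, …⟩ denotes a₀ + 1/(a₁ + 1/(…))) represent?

Start with 3.
1 + 1/(3/1) = 1 + 1/3 = 4/3
3 + 1/(4/3) = 3 + 3/4 = 15/4
2 + 1/(15/4) = 2 + 4/15 = 34/15
1 + 1/(34/15) = 1 + 15/34 = 49/34
2 + 1/(49/34) = 2 + 34/49 = 132/49
1 + 1/(132/49) = 1 + 49/132 = 181/132
6 + 1/(181/132) = 6 + 132/181 = 1218/181

1218/181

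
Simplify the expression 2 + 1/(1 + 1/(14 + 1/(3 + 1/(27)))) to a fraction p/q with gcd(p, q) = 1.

3689/1257

Starting at the tail and folding back:
Start with 27.
3 + 1/(27/1) = 3 + 1/27 = 82/27
14 + 1/(82/27) = 14 + 27/82 = 1175/82
1 + 1/(1175/82) = 1 + 82/1175 = 1257/1175
2 + 1/(1257/1175) = 2 + 1175/1257 = 3689/1257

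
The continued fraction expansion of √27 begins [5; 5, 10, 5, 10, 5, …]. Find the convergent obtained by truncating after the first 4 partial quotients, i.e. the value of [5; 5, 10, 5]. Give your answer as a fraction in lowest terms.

1351/260

a_0 = 5: 5/1
a_1 = 5: 26/5
a_2 = 10: 265/51
a_3 = 5: 1351/260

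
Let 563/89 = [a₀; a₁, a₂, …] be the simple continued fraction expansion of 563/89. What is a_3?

2

Apply division with remainder until the remainder is 0:
563 = 6·89 + 29, so a_0 = 6
89 = 3·29 + 2, so a_1 = 3
29 = 14·2 + 1, so a_2 = 14
2 = 2·1 + 0, so a_3 = 2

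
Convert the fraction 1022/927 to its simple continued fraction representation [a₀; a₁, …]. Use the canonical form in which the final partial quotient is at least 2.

[1; 9, 1, 3, 7, 1, 2]

1022 = 1·927 + 95, so a_0 = 1
927 = 9·95 + 72, so a_1 = 9
95 = 1·72 + 23, so a_2 = 1
72 = 3·23 + 3, so a_3 = 3
23 = 7·3 + 2, so a_4 = 7
3 = 1·2 + 1, so a_5 = 1
2 = 2·1 + 0, so a_6 = 2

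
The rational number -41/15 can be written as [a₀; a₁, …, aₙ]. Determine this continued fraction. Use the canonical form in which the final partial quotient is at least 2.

Repeatedly divide and take the remainder:
-41 ÷ 15 → quotient -3, remainder 4
15 ÷ 4 → quotient 3, remainder 3
4 ÷ 3 → quotient 1, remainder 1
3 ÷ 1 → quotient 3, remainder 0

[-3; 3, 1, 3]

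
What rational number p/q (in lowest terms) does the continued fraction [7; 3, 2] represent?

a_0 = 7: 7/1
a_1 = 3: 22/3
a_2 = 2: 51/7

51/7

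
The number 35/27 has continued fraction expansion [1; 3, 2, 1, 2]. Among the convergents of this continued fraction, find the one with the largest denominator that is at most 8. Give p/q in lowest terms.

a_0 = 1: 1/1  (≤ bound)
a_1 = 3: 4/3  (≤ bound)
a_2 = 2: 9/7  (≤ bound)
a_3 = 1: 13/10  (> 8, stop)

9/7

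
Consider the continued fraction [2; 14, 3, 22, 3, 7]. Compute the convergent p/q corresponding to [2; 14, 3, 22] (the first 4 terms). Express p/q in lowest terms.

1987/960

Compute successive convergents:
a_0 = 2: 2/1
a_1 = 14: 29/14
a_2 = 3: 89/43
a_3 = 22: 1987/960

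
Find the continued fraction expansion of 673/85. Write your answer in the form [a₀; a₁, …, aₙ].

[7; 1, 11, 7]

⌊673/85⌋ = 7, remainder 78
⌊85/78⌋ = 1, remainder 7
⌊78/7⌋ = 11, remainder 1
⌊7/1⌋ = 7, remainder 0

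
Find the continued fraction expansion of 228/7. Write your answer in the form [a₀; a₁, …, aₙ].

[32; 1, 1, 3]

228 = 32·7 + 4, so a_0 = 32
7 = 1·4 + 3, so a_1 = 1
4 = 1·3 + 1, so a_2 = 1
3 = 3·1 + 0, so a_3 = 3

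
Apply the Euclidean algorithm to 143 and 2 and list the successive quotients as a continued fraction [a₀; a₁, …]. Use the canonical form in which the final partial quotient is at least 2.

[71; 2]

⌊143/2⌋ = 71, remainder 1
⌊2/1⌋ = 2, remainder 0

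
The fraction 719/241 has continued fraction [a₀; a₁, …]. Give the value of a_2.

719 ÷ 241 → quotient 2, remainder 237
241 ÷ 237 → quotient 1, remainder 4
237 ÷ 4 → quotient 59, remainder 1

59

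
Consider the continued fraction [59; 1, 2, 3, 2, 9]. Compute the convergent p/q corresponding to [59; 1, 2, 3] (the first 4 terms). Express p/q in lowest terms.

Start with 3.
2 + 1/(3/1) = 2 + 1/3 = 7/3
1 + 1/(7/3) = 1 + 3/7 = 10/7
59 + 1/(10/7) = 59 + 7/10 = 597/10

597/10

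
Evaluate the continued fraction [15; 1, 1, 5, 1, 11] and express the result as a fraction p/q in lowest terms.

2393/154

Starting at the tail and folding back:
Start with 11.
1 + 1/(11/1) = 1 + 1/11 = 12/11
5 + 1/(12/11) = 5 + 11/12 = 71/12
1 + 1/(71/12) = 1 + 12/71 = 83/71
1 + 1/(83/71) = 1 + 71/83 = 154/83
15 + 1/(154/83) = 15 + 83/154 = 2393/154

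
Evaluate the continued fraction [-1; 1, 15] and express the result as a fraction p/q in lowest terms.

-1/16

Starting at the tail and folding back:
Start with 15.
1 + 1/(15/1) = 1 + 1/15 = 16/15
-1 + 1/(16/15) = -1 + 15/16 = -1/16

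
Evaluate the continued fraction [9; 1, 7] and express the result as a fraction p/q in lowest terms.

79/8

Collapse the nested fraction from the inside out:
Start with 7.
1 + 1/(7/1) = 1 + 1/7 = 8/7
9 + 1/(8/7) = 9 + 7/8 = 79/8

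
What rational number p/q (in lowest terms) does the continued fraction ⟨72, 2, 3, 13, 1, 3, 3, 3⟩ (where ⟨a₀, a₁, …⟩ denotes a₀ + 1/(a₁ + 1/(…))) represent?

306379/4230

a_0 = 72: 72/1
a_1 = 2: 145/2
a_2 = 3: 507/7
a_3 = 13: 6736/93
a_4 = 1: 7243/100
a_5 = 3: 28465/393
a_6 = 3: 92638/1279
a_7 = 3: 306379/4230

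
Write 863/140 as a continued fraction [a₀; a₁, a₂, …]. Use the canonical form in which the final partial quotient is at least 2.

[6; 6, 11, 2]

863 = 6·140 + 23, so a_0 = 6
140 = 6·23 + 2, so a_1 = 6
23 = 11·2 + 1, so a_2 = 11
2 = 2·1 + 0, so a_3 = 2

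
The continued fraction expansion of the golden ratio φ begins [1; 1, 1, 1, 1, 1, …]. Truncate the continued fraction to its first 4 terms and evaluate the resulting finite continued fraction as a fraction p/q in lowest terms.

5/3

a_0 = 1: 1/1
a_1 = 1: 2/1
a_2 = 1: 3/2
a_3 = 1: 5/3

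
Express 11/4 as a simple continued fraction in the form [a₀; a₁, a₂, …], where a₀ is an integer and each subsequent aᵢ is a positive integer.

[2; 1, 3]

11 = 2·4 + 3, so a_0 = 2
4 = 1·3 + 1, so a_1 = 1
3 = 3·1 + 0, so a_2 = 3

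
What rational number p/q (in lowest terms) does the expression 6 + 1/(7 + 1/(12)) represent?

522/85

Start with 12.
7 + 1/(12/1) = 7 + 1/12 = 85/12
6 + 1/(85/12) = 6 + 12/85 = 522/85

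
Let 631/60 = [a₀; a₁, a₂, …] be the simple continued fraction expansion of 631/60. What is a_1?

1

Apply division with remainder until the remainder is 0:
⌊631/60⌋ = 10, remainder 31
⌊60/31⌋ = 1, remainder 29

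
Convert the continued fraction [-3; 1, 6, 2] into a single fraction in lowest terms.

-32/15

Starting at the tail and folding back:
Start with 2.
6 + 1/(2/1) = 6 + 1/2 = 13/2
1 + 1/(13/2) = 1 + 2/13 = 15/13
-3 + 1/(15/13) = -3 + 13/15 = -32/15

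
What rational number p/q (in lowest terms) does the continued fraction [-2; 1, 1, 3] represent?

-10/7

Compute successive convergents:
a_0 = -2: -2/1
a_1 = 1: -1/1
a_2 = 1: -3/2
a_3 = 3: -10/7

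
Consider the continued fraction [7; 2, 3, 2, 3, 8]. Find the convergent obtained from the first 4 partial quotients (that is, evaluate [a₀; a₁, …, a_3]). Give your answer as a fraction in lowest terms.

Compute successive convergents:
a_0 = 7: 7/1
a_1 = 2: 15/2
a_2 = 3: 52/7
a_3 = 2: 119/16

119/16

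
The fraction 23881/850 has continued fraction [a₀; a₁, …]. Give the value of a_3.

Run the Euclidean algorithm, recording each quotient:
⌊23881/850⌋ = 28, remainder 81
⌊850/81⌋ = 10, remainder 40
⌊81/40⌋ = 2, remainder 1
⌊40/1⌋ = 40, remainder 0

40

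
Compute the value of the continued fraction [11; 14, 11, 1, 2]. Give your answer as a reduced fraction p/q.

Start with 2.
1 + 1/(2/1) = 1 + 1/2 = 3/2
11 + 1/(3/2) = 11 + 2/3 = 35/3
14 + 1/(35/3) = 14 + 3/35 = 493/35
11 + 1/(493/35) = 11 + 35/493 = 5458/493

5458/493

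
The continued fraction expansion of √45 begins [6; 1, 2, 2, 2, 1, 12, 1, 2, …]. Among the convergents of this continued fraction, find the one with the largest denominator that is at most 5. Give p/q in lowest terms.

20/3

a_0 = 6: 6/1  (≤ bound)
a_1 = 1: 7/1  (≤ bound)
a_2 = 2: 20/3  (≤ bound)
a_3 = 2: 47/7  (> 5, stop)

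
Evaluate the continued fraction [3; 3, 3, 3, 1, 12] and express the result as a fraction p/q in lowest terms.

1813/549

a_0 = 3: 3/1
a_1 = 3: 10/3
a_2 = 3: 33/10
a_3 = 3: 109/33
a_4 = 1: 142/43
a_5 = 12: 1813/549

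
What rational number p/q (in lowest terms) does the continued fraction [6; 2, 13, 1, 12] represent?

2431/375

Compute successive convergents:
a_0 = 6: 6/1
a_1 = 2: 13/2
a_2 = 13: 175/27
a_3 = 1: 188/29
a_4 = 12: 2431/375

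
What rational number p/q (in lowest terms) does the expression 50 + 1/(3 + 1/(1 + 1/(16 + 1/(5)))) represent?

Collapse the nested fraction from the inside out:
Start with 5.
16 + 1/(5/1) = 16 + 1/5 = 81/5
1 + 1/(81/5) = 1 + 5/81 = 86/81
3 + 1/(86/81) = 3 + 81/86 = 339/86
50 + 1/(339/86) = 50 + 86/339 = 17036/339

17036/339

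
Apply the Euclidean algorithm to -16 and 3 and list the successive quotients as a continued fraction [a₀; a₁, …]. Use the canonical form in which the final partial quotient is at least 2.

[-6; 1, 2]

-16 ÷ 3 → quotient -6, remainder 2
3 ÷ 2 → quotient 1, remainder 1
2 ÷ 1 → quotient 2, remainder 0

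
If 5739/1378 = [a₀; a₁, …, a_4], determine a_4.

3

⌊5739/1378⌋ = 4, remainder 227
⌊1378/227⌋ = 6, remainder 16
⌊227/16⌋ = 14, remainder 3
⌊16/3⌋ = 5, remainder 1
⌊3/1⌋ = 3, remainder 0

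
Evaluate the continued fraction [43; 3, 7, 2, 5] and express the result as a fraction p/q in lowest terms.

11133/257

a_0 = 43: 43/1
a_1 = 3: 130/3
a_2 = 7: 953/22
a_3 = 2: 2036/47
a_4 = 5: 11133/257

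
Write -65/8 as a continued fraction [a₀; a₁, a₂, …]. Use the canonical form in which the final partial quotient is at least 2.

-65 ÷ 8 → quotient -9, remainder 7
8 ÷ 7 → quotient 1, remainder 1
7 ÷ 1 → quotient 7, remainder 0

[-9; 1, 7]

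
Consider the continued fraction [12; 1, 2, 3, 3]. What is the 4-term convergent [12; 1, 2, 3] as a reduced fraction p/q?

127/10

Start with 3.
2 + 1/(3/1) = 2 + 1/3 = 7/3
1 + 1/(7/3) = 1 + 3/7 = 10/7
12 + 1/(10/7) = 12 + 7/10 = 127/10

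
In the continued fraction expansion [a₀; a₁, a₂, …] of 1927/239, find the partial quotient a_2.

1

1927 = 8·239 + 15, so a_0 = 8
239 = 15·15 + 14, so a_1 = 15
15 = 1·14 + 1, so a_2 = 1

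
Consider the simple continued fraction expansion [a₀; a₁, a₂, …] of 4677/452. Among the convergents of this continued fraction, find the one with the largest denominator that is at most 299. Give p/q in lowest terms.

983/95

a_0 = 10: 10/1  (≤ bound)
a_1 = 2: 21/2  (≤ bound)
a_2 = 1: 31/3  (≤ bound)
a_3 = 7: 238/23  (≤ bound)
a_4 = 3: 745/72  (≤ bound)
a_5 = 1: 983/95  (≤ bound)
a_6 = 4: 4677/452  (> 299, stop)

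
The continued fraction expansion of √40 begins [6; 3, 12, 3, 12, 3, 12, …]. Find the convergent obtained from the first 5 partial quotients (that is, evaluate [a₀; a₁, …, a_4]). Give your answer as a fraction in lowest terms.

8886/1405

Compute successive convergents:
a_0 = 6: 6/1
a_1 = 3: 19/3
a_2 = 12: 234/37
a_3 = 3: 721/114
a_4 = 12: 8886/1405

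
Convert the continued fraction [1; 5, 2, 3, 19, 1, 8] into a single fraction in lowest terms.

8172/6901

Start with 8.
1 + 1/(8/1) = 1 + 1/8 = 9/8
19 + 1/(9/8) = 19 + 8/9 = 179/9
3 + 1/(179/9) = 3 + 9/179 = 546/179
2 + 1/(546/179) = 2 + 179/546 = 1271/546
5 + 1/(1271/546) = 5 + 546/1271 = 6901/1271
1 + 1/(6901/1271) = 1 + 1271/6901 = 8172/6901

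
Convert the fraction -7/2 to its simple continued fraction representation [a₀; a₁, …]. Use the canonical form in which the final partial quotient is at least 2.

-7 ÷ 2 → quotient -4, remainder 1
2 ÷ 1 → quotient 2, remainder 0

[-4; 2]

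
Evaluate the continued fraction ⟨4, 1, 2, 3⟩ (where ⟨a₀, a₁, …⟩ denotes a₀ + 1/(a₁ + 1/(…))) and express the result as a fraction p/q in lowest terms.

Build up convergents one term at a time:
a_0 = 4: 4/1
a_1 = 1: 5/1
a_2 = 2: 14/3
a_3 = 3: 47/10

47/10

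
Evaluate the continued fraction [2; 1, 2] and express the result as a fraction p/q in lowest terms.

8/3

a_0 = 2: 2/1
a_1 = 1: 3/1
a_2 = 2: 8/3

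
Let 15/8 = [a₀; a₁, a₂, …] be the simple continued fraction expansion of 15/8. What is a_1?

1

Run the Euclidean algorithm, recording each quotient:
15 = 1·8 + 7, so a_0 = 1
8 = 1·7 + 1, so a_1 = 1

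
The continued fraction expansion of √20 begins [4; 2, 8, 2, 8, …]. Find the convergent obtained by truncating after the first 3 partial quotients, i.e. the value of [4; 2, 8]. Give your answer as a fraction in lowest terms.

Start with 8.
2 + 1/(8/1) = 2 + 1/8 = 17/8
4 + 1/(17/8) = 4 + 8/17 = 76/17

76/17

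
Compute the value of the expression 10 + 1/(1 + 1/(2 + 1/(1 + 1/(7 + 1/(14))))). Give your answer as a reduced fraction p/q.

Work from the innermost term outward:
Start with 14.
7 + 1/(14/1) = 7 + 1/14 = 99/14
1 + 1/(99/14) = 1 + 14/99 = 113/99
2 + 1/(113/99) = 2 + 99/113 = 325/113
1 + 1/(325/113) = 1 + 113/325 = 438/325
10 + 1/(438/325) = 10 + 325/438 = 4705/438

4705/438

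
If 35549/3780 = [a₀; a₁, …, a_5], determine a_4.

35549 = 9·3780 + 1529, so a_0 = 9
3780 = 2·1529 + 722, so a_1 = 2
1529 = 2·722 + 85, so a_2 = 2
722 = 8·85 + 42, so a_3 = 8
85 = 2·42 + 1, so a_4 = 2

2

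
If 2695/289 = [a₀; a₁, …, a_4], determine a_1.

Repeatedly divide and take the remainder:
2695 = 9·289 + 94, so a_0 = 9
289 = 3·94 + 7, so a_1 = 3

3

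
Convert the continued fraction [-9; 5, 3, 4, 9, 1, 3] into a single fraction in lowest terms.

-24276/2755

a_0 = -9: -9/1
a_1 = 5: -44/5
a_2 = 3: -141/16
a_3 = 4: -608/69
a_4 = 9: -5613/637
a_5 = 1: -6221/706
a_6 = 3: -24276/2755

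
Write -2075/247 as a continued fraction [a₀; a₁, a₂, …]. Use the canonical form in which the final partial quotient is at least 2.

Apply division with remainder until the remainder is 0:
-2075 ÷ 247 → quotient -9, remainder 148
247 ÷ 148 → quotient 1, remainder 99
148 ÷ 99 → quotient 1, remainder 49
99 ÷ 49 → quotient 2, remainder 1
49 ÷ 1 → quotient 49, remainder 0

[-9; 1, 1, 2, 49]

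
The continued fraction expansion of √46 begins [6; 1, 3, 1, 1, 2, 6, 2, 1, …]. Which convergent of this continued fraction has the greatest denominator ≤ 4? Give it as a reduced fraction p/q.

a_0 = 6: 6/1  (≤ bound)
a_1 = 1: 7/1  (≤ bound)
a_2 = 3: 27/4  (≤ bound)
a_3 = 1: 34/5  (> 4, stop)

27/4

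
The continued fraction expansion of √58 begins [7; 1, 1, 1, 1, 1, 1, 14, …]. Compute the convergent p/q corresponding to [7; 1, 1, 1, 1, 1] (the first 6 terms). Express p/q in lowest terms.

a_0 = 7: 7/1
a_1 = 1: 8/1
a_2 = 1: 15/2
a_3 = 1: 23/3
a_4 = 1: 38/5
a_5 = 1: 61/8

61/8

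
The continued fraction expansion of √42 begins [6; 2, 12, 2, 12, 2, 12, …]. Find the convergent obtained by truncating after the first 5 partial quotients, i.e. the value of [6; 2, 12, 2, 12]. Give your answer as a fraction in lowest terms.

4206/649

Start with 12.
2 + 1/(12/1) = 2 + 1/12 = 25/12
12 + 1/(25/12) = 12 + 12/25 = 312/25
2 + 1/(312/25) = 2 + 25/312 = 649/312
6 + 1/(649/312) = 6 + 312/649 = 4206/649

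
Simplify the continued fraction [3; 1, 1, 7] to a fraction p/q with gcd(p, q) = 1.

Start with 7.
1 + 1/(7/1) = 1 + 1/7 = 8/7
1 + 1/(8/7) = 1 + 7/8 = 15/8
3 + 1/(15/8) = 3 + 8/15 = 53/15

53/15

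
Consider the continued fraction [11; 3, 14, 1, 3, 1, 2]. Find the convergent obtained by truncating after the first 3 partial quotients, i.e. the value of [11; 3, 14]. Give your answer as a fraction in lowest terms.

Start with 14.
3 + 1/(14/1) = 3 + 1/14 = 43/14
11 + 1/(43/14) = 11 + 14/43 = 487/43

487/43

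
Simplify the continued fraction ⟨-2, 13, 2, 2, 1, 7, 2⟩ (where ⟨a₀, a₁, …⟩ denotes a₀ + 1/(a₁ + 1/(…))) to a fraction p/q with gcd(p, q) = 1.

-2973/1544

Start with 2.
7 + 1/(2/1) = 7 + 1/2 = 15/2
1 + 1/(15/2) = 1 + 2/15 = 17/15
2 + 1/(17/15) = 2 + 15/17 = 49/17
2 + 1/(49/17) = 2 + 17/49 = 115/49
13 + 1/(115/49) = 13 + 49/115 = 1544/115
-2 + 1/(1544/115) = -2 + 115/1544 = -2973/1544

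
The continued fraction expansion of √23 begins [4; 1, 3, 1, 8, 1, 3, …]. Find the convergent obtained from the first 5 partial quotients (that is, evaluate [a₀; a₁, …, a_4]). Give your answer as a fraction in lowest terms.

a_0 = 4: 4/1
a_1 = 1: 5/1
a_2 = 3: 19/4
a_3 = 1: 24/5
a_4 = 8: 211/44

211/44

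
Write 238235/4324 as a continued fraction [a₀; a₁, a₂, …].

[55; 10, 2, 2, 1, 1, 2, 13]

⌊238235/4324⌋ = 55, remainder 415
⌊4324/415⌋ = 10, remainder 174
⌊415/174⌋ = 2, remainder 67
⌊174/67⌋ = 2, remainder 40
⌊67/40⌋ = 1, remainder 27
⌊40/27⌋ = 1, remainder 13
⌊27/13⌋ = 2, remainder 1
⌊13/1⌋ = 13, remainder 0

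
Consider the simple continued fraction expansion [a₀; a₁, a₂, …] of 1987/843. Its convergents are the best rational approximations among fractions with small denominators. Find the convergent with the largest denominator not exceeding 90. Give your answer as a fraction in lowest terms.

List convergents until the denominator exceeds the bound:
a_0 = 2: 2/1  (≤ bound)
a_1 = 2: 5/2  (≤ bound)
a_2 = 1: 7/3  (≤ bound)
a_3 = 4: 33/14  (≤ bound)
a_4 = 60: 1987/843  (> 90, stop)

33/14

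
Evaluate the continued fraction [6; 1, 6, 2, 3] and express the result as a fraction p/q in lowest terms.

Work from the innermost term outward:
Start with 3.
2 + 1/(3/1) = 2 + 1/3 = 7/3
6 + 1/(7/3) = 6 + 3/7 = 45/7
1 + 1/(45/7) = 1 + 7/45 = 52/45
6 + 1/(52/45) = 6 + 45/52 = 357/52

357/52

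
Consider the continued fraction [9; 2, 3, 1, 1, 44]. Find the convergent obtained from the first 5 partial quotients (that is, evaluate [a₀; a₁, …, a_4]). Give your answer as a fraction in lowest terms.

Start with 1.
1 + 1/(1/1) = 1 + 1/1 = 2/1
3 + 1/(2/1) = 3 + 1/2 = 7/2
2 + 1/(7/2) = 2 + 2/7 = 16/7
9 + 1/(16/7) = 9 + 7/16 = 151/16

151/16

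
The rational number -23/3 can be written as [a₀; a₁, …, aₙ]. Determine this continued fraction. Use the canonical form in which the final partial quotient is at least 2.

[-8; 3]

-23 ÷ 3 → quotient -8, remainder 1
3 ÷ 1 → quotient 3, remainder 0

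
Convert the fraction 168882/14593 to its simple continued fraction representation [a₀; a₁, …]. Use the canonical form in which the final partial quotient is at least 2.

[11; 1, 1, 2, 1, 14, 14, 10]

168882 ÷ 14593 → quotient 11, remainder 8359
14593 ÷ 8359 → quotient 1, remainder 6234
8359 ÷ 6234 → quotient 1, remainder 2125
6234 ÷ 2125 → quotient 2, remainder 1984
2125 ÷ 1984 → quotient 1, remainder 141
1984 ÷ 141 → quotient 14, remainder 10
141 ÷ 10 → quotient 14, remainder 1
10 ÷ 1 → quotient 10, remainder 0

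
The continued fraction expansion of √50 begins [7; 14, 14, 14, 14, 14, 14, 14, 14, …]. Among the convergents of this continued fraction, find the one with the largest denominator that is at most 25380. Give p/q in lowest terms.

a_0 = 7: 7/1  (≤ bound)
a_1 = 14: 99/14  (≤ bound)
a_2 = 14: 1393/197  (≤ bound)
a_3 = 14: 19601/2772  (≤ bound)
a_4 = 14: 275807/39005  (> 25380, stop)

19601/2772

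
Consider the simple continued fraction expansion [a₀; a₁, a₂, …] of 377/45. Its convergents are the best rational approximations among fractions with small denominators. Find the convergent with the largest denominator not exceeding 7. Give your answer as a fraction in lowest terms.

List convergents until the denominator exceeds the bound:
a_0 = 8: 8/1  (≤ bound)
a_1 = 2: 17/2  (≤ bound)
a_2 = 1: 25/3  (≤ bound)
a_3 = 1: 42/5  (≤ bound)
a_4 = 1: 67/8  (> 7, stop)

42/5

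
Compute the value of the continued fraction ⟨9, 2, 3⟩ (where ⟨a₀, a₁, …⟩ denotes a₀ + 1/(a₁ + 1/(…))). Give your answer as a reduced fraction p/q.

66/7

a_0 = 9: 9/1
a_1 = 2: 19/2
a_2 = 3: 66/7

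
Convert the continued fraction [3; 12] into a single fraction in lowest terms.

Start with 12.
3 + 1/(12/1) = 3 + 1/12 = 37/12

37/12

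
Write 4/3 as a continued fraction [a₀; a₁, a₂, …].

Run the Euclidean algorithm, recording each quotient:
⌊4/3⌋ = 1, remainder 1
⌊3/1⌋ = 3, remainder 0

[1; 3]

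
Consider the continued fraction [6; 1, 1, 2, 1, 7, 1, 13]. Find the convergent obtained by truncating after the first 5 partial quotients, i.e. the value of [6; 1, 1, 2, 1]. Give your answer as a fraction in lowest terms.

a_0 = 6: 6/1
a_1 = 1: 7/1
a_2 = 1: 13/2
a_3 = 2: 33/5
a_4 = 1: 46/7

46/7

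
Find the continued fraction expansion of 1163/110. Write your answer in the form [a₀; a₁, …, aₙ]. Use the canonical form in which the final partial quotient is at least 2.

1163 = 10·110 + 63, so a_0 = 10
110 = 1·63 + 47, so a_1 = 1
63 = 1·47 + 16, so a_2 = 1
47 = 2·16 + 15, so a_3 = 2
16 = 1·15 + 1, so a_4 = 1
15 = 15·1 + 0, so a_5 = 15

[10; 1, 1, 2, 1, 15]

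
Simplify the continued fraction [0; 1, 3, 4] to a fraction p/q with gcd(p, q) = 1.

Start with 4.
3 + 1/(4/1) = 3 + 1/4 = 13/4
1 + 1/(13/4) = 1 + 4/13 = 17/13
0 + 1/(17/13) = 0 + 13/17 = 13/17

13/17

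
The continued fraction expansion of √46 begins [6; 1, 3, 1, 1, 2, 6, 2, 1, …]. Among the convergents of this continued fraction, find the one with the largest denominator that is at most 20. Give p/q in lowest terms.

61/9

a_0 = 6: 6/1  (≤ bound)
a_1 = 1: 7/1  (≤ bound)
a_2 = 3: 27/4  (≤ bound)
a_3 = 1: 34/5  (≤ bound)
a_4 = 1: 61/9  (≤ bound)
a_5 = 2: 156/23  (> 20, stop)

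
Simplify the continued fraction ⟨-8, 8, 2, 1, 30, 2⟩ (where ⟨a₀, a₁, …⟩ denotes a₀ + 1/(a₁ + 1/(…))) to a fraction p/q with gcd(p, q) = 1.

-12285/1559

a_0 = -8: -8/1
a_1 = 8: -63/8
a_2 = 2: -134/17
a_3 = 1: -197/25
a_4 = 30: -6044/767
a_5 = 2: -12285/1559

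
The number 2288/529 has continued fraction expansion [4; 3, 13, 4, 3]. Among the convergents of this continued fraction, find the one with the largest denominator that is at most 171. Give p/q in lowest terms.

a_0 = 4: 4/1  (≤ bound)
a_1 = 3: 13/3  (≤ bound)
a_2 = 13: 173/40  (≤ bound)
a_3 = 4: 705/163  (≤ bound)
a_4 = 3: 2288/529  (> 171, stop)

705/163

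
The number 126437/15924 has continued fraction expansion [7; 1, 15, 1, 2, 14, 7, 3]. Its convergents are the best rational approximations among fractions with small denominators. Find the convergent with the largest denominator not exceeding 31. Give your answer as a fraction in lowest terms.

135/17

a_0 = 7: 7/1  (≤ bound)
a_1 = 1: 8/1  (≤ bound)
a_2 = 15: 127/16  (≤ bound)
a_3 = 1: 135/17  (≤ bound)
a_4 = 2: 397/50  (> 31, stop)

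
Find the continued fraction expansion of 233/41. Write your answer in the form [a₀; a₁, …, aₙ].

[5; 1, 2, 6, 2]

Repeatedly divide and take the remainder:
233 ÷ 41 → quotient 5, remainder 28
41 ÷ 28 → quotient 1, remainder 13
28 ÷ 13 → quotient 2, remainder 2
13 ÷ 2 → quotient 6, remainder 1
2 ÷ 1 → quotient 2, remainder 0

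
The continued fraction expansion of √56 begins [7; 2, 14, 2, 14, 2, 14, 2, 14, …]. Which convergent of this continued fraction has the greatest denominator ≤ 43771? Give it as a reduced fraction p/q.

a_0 = 7: 7/1  (≤ bound)
a_1 = 2: 15/2  (≤ bound)
a_2 = 14: 217/29  (≤ bound)
a_3 = 2: 449/60  (≤ bound)
a_4 = 14: 6503/869  (≤ bound)
a_5 = 2: 13455/1798  (≤ bound)
a_6 = 14: 194873/26041  (≤ bound)
a_7 = 2: 403201/53880  (> 43771, stop)

194873/26041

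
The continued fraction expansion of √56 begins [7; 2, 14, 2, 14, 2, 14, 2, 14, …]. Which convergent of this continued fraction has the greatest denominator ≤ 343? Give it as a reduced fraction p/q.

a_0 = 7: 7/1  (≤ bound)
a_1 = 2: 15/2  (≤ bound)
a_2 = 14: 217/29  (≤ bound)
a_3 = 2: 449/60  (≤ bound)
a_4 = 14: 6503/869  (> 343, stop)

449/60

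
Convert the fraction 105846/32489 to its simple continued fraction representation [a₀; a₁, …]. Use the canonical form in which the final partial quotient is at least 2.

[3; 3, 1, 7, 6, 3, 3, 16]

105846 ÷ 32489 → quotient 3, remainder 8379
32489 ÷ 8379 → quotient 3, remainder 7352
8379 ÷ 7352 → quotient 1, remainder 1027
7352 ÷ 1027 → quotient 7, remainder 163
1027 ÷ 163 → quotient 6, remainder 49
163 ÷ 49 → quotient 3, remainder 16
49 ÷ 16 → quotient 3, remainder 1
16 ÷ 1 → quotient 16, remainder 0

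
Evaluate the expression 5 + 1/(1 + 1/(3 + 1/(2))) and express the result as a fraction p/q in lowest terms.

Use the convergent recurrence hₖ = aₖ·hₖ₋₁ + hₖ₋₂ (and likewise for the denominators kₖ):
a_0 = 5: 5/1
a_1 = 1: 6/1
a_2 = 3: 23/4
a_3 = 2: 52/9

52/9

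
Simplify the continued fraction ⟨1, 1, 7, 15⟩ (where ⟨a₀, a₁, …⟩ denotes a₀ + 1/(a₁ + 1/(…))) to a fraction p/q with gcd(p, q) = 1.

Build up convergents one term at a time:
a_0 = 1: 1/1
a_1 = 1: 2/1
a_2 = 7: 15/8
a_3 = 15: 227/121

227/121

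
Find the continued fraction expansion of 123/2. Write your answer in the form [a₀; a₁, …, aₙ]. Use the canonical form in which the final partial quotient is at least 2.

123 ÷ 2 → quotient 61, remainder 1
2 ÷ 1 → quotient 2, remainder 0

[61; 2]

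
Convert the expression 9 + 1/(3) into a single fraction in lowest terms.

Start with 3.
9 + 1/(3/1) = 9 + 1/3 = 28/3

28/3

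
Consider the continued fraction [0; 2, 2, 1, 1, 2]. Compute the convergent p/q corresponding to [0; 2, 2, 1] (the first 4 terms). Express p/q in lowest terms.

Collapse the nested fraction from the inside out:
Start with 1.
2 + 1/(1/1) = 2 + 1/1 = 3/1
2 + 1/(3/1) = 2 + 1/3 = 7/3
0 + 1/(7/3) = 0 + 3/7 = 3/7

3/7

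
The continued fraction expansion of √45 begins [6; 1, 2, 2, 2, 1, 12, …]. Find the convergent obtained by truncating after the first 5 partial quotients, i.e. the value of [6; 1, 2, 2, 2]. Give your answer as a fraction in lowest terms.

114/17

Start with 2.
2 + 1/(2/1) = 2 + 1/2 = 5/2
2 + 1/(5/2) = 2 + 2/5 = 12/5
1 + 1/(12/5) = 1 + 5/12 = 17/12
6 + 1/(17/12) = 6 + 12/17 = 114/17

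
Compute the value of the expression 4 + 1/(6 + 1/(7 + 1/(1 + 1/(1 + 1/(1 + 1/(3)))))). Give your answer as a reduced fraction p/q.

2144/515

Start with 3.
1 + 1/(3/1) = 1 + 1/3 = 4/3
1 + 1/(4/3) = 1 + 3/4 = 7/4
1 + 1/(7/4) = 1 + 4/7 = 11/7
7 + 1/(11/7) = 7 + 7/11 = 84/11
6 + 1/(84/11) = 6 + 11/84 = 515/84
4 + 1/(515/84) = 4 + 84/515 = 2144/515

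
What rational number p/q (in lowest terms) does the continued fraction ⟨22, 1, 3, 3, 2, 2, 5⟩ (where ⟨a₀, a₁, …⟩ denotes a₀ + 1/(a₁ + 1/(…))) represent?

Compute successive convergents:
a_0 = 22: 22/1
a_1 = 1: 23/1
a_2 = 3: 91/4
a_3 = 3: 296/13
a_4 = 2: 683/30
a_5 = 2: 1662/73
a_6 = 5: 8993/395

8993/395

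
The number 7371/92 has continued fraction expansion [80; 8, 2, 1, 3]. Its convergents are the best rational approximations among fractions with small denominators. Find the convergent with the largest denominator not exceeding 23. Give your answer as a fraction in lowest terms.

a_0 = 80: 80/1  (≤ bound)
a_1 = 8: 641/8  (≤ bound)
a_2 = 2: 1362/17  (≤ bound)
a_3 = 1: 2003/25  (> 23, stop)

1362/17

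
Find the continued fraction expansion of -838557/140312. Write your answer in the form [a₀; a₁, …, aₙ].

[-6; 42, 3, 15, 1, 2, 7, 3]

-838557 = -6·140312 + 3315, so a_0 = -6
140312 = 42·3315 + 1082, so a_1 = 42
3315 = 3·1082 + 69, so a_2 = 3
1082 = 15·69 + 47, so a_3 = 15
69 = 1·47 + 22, so a_4 = 1
47 = 2·22 + 3, so a_5 = 2
22 = 7·3 + 1, so a_6 = 7
3 = 3·1 + 0, so a_7 = 3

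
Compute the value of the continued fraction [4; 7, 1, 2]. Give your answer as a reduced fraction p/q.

a_0 = 4: 4/1
a_1 = 7: 29/7
a_2 = 1: 33/8
a_3 = 2: 95/23

95/23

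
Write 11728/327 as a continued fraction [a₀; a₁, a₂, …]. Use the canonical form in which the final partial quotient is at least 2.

[35; 1, 6, 2, 3, 6]

11728 ÷ 327 → quotient 35, remainder 283
327 ÷ 283 → quotient 1, remainder 44
283 ÷ 44 → quotient 6, remainder 19
44 ÷ 19 → quotient 2, remainder 6
19 ÷ 6 → quotient 3, remainder 1
6 ÷ 1 → quotient 6, remainder 0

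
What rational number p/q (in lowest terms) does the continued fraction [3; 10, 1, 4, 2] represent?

a_0 = 3: 3/1
a_1 = 10: 31/10
a_2 = 1: 34/11
a_3 = 4: 167/54
a_4 = 2: 368/119

368/119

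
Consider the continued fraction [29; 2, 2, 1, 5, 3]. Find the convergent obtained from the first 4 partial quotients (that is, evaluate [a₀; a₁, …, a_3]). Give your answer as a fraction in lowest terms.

206/7

Compute successive convergents:
a_0 = 29: 29/1
a_1 = 2: 59/2
a_2 = 2: 147/5
a_3 = 1: 206/7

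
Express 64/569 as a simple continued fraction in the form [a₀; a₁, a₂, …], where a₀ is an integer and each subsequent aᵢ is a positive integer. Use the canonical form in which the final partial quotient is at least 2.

[0; 8, 1, 8, 7]

64 = 0·569 + 64, so a_0 = 0
569 = 8·64 + 57, so a_1 = 8
64 = 1·57 + 7, so a_2 = 1
57 = 8·7 + 1, so a_3 = 8
7 = 7·1 + 0, so a_4 = 7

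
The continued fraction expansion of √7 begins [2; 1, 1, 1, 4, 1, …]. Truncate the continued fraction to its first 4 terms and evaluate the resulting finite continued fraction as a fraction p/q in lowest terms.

Start with 1.
1 + 1/(1/1) = 1 + 1/1 = 2/1
1 + 1/(2/1) = 1 + 1/2 = 3/2
2 + 1/(3/2) = 2 + 2/3 = 8/3

8/3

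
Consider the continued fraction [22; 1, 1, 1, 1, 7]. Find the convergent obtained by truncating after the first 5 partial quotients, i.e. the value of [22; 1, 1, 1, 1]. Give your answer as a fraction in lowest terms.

113/5

a_0 = 22: 22/1
a_1 = 1: 23/1
a_2 = 1: 45/2
a_3 = 1: 68/3
a_4 = 1: 113/5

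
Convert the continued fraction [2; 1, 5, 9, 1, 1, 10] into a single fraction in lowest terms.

Start with 10.
1 + 1/(10/1) = 1 + 1/10 = 11/10
1 + 1/(11/10) = 1 + 10/11 = 21/11
9 + 1/(21/11) = 9 + 11/21 = 200/21
5 + 1/(200/21) = 5 + 21/200 = 1021/200
1 + 1/(1021/200) = 1 + 200/1021 = 1221/1021
2 + 1/(1221/1021) = 2 + 1021/1221 = 3463/1221

3463/1221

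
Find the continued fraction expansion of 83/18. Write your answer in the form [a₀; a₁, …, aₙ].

[4; 1, 1, 1, 1, 3]

Repeatedly divide and take the remainder:
83 ÷ 18 → quotient 4, remainder 11
18 ÷ 11 → quotient 1, remainder 7
11 ÷ 7 → quotient 1, remainder 4
7 ÷ 4 → quotient 1, remainder 3
4 ÷ 3 → quotient 1, remainder 1
3 ÷ 1 → quotient 3, remainder 0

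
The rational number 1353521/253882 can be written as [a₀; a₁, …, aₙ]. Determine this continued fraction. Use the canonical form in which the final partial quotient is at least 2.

Run the Euclidean algorithm, recording each quotient:
1353521 ÷ 253882 → quotient 5, remainder 84111
253882 ÷ 84111 → quotient 3, remainder 1549
84111 ÷ 1549 → quotient 54, remainder 465
1549 ÷ 465 → quotient 3, remainder 154
465 ÷ 154 → quotient 3, remainder 3
154 ÷ 3 → quotient 51, remainder 1
3 ÷ 1 → quotient 3, remainder 0

[5; 3, 54, 3, 3, 51, 3]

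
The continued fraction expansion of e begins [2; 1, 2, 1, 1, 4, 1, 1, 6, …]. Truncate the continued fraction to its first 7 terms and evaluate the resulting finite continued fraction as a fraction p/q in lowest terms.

106/39

Collapse the nested fraction from the inside out:
Start with 1.
4 + 1/(1/1) = 4 + 1/1 = 5/1
1 + 1/(5/1) = 1 + 1/5 = 6/5
1 + 1/(6/5) = 1 + 5/6 = 11/6
2 + 1/(11/6) = 2 + 6/11 = 28/11
1 + 1/(28/11) = 1 + 11/28 = 39/28
2 + 1/(39/28) = 2 + 28/39 = 106/39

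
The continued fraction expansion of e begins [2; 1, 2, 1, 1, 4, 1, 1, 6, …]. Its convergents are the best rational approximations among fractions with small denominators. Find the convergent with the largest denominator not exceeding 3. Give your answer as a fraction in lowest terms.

a_0 = 2: 2/1  (≤ bound)
a_1 = 1: 3/1  (≤ bound)
a_2 = 2: 8/3  (≤ bound)
a_3 = 1: 11/4  (> 3, stop)

8/3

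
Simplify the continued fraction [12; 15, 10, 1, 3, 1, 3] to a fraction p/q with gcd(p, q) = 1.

Build up convergents one term at a time:
a_0 = 12: 12/1
a_1 = 15: 181/15
a_2 = 10: 1822/151
a_3 = 1: 2003/166
a_4 = 3: 7831/649
a_5 = 1: 9834/815
a_6 = 3: 37333/3094

37333/3094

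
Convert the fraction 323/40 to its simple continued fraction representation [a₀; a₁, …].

323 ÷ 40 → quotient 8, remainder 3
40 ÷ 3 → quotient 13, remainder 1
3 ÷ 1 → quotient 3, remainder 0

[8; 13, 3]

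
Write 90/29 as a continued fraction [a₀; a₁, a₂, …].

90 = 3·29 + 3, so a_0 = 3
29 = 9·3 + 2, so a_1 = 9
3 = 1·2 + 1, so a_2 = 1
2 = 2·1 + 0, so a_3 = 2

[3; 9, 1, 2]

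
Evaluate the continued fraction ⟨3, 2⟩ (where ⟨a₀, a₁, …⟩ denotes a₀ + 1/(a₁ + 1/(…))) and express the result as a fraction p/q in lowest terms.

Compute successive convergents:
a_0 = 3: 3/1
a_1 = 2: 7/2

7/2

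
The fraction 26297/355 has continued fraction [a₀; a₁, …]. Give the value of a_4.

3

26297 ÷ 355 → quotient 74, remainder 27
355 ÷ 27 → quotient 13, remainder 4
27 ÷ 4 → quotient 6, remainder 3
4 ÷ 3 → quotient 1, remainder 1
3 ÷ 1 → quotient 3, remainder 0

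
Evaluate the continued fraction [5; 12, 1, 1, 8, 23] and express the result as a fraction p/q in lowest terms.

Starting at the tail and folding back:
Start with 23.
8 + 1/(23/1) = 8 + 1/23 = 185/23
1 + 1/(185/23) = 1 + 23/185 = 208/185
1 + 1/(208/185) = 1 + 185/208 = 393/208
12 + 1/(393/208) = 12 + 208/393 = 4924/393
5 + 1/(4924/393) = 5 + 393/4924 = 25013/4924

25013/4924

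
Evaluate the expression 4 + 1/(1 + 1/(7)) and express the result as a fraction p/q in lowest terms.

39/8

Compute successive convergents:
a_0 = 4: 4/1
a_1 = 1: 5/1
a_2 = 7: 39/8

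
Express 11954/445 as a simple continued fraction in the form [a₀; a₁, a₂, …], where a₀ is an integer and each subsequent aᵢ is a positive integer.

[26; 1, 6, 3, 2, 1, 1, 3]

11954 ÷ 445 → quotient 26, remainder 384
445 ÷ 384 → quotient 1, remainder 61
384 ÷ 61 → quotient 6, remainder 18
61 ÷ 18 → quotient 3, remainder 7
18 ÷ 7 → quotient 2, remainder 4
7 ÷ 4 → quotient 1, remainder 3
4 ÷ 3 → quotient 1, remainder 1
3 ÷ 1 → quotient 3, remainder 0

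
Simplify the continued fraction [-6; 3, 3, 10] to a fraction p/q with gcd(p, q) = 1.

Start with 10.
3 + 1/(10/1) = 3 + 1/10 = 31/10
3 + 1/(31/10) = 3 + 10/31 = 103/31
-6 + 1/(103/31) = -6 + 31/103 = -587/103

-587/103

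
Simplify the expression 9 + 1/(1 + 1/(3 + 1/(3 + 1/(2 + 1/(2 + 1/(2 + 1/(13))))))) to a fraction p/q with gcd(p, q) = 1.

23060/2361

a_0 = 9: 9/1
a_1 = 1: 10/1
a_2 = 3: 39/4
a_3 = 3: 127/13
a_4 = 2: 293/30
a_5 = 2: 713/73
a_6 = 2: 1719/176
a_7 = 13: 23060/2361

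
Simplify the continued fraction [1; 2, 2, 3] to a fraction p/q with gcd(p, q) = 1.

24/17

a_0 = 1: 1/1
a_1 = 2: 3/2
a_2 = 2: 7/5
a_3 = 3: 24/17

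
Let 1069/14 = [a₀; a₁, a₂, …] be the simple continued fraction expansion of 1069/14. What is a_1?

Apply division with remainder until the remainder is 0:
⌊1069/14⌋ = 76, remainder 5
⌊14/5⌋ = 2, remainder 4

2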